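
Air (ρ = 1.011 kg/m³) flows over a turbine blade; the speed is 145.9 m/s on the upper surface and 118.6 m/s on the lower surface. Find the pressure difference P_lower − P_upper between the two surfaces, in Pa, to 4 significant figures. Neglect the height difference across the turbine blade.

The pressure is lower where the speed is higher: ΔP = ½ρ(v_up² − v_low²).
ΔP = ½·1.011·(145.9² − 118.6²) = 3650 Pa.

ΔP ≈ 3650 Pa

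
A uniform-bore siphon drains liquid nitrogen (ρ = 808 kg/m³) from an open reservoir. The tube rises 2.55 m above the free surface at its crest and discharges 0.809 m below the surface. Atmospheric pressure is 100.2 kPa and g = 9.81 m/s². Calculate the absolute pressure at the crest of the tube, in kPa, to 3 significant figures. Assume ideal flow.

The outlet speed comes from Torricelli: v = √(2g·0.809) = 3.98 m/s.
The bore is uniform, so the speed at the crest is the same v. Bernoulli surface→crest: P_atm = P_top + ½ρv² + ρg·h_top.
P_top = 100200 − ½·808·3.98² − 808·9.81·2.55 = 73600 Pa.

P_top ≈ 73.6 kPa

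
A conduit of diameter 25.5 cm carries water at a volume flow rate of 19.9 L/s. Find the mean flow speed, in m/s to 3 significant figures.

Q = 19.9 L/s = 0.0199 m³/s.
v = Q/A = 0.0199 / 0.0511 = 0.390 m/s.

v ≈ 0.390 m/s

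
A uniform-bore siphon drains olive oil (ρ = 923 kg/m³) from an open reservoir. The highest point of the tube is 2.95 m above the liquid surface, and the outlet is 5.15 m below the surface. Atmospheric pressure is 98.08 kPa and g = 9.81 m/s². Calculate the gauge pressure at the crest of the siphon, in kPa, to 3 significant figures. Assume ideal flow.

-73.3 kPa

From the surface to the outlet (both open to atmosphere, surface at rest): v = √(2g·h_out) = √(2·9.81·5.15) = 10.1 m/s.
Continuity keeps v the same throughout the tube; from surface to crest, P_atm + 0 = P_top + ½ρv² + ρg·h_top.
P_top = 98080 − ½·923·10.1² − 923·9.81·2.95 = 24700 Pa. So P_gauge = P_top − P_atm = -73300 Pa.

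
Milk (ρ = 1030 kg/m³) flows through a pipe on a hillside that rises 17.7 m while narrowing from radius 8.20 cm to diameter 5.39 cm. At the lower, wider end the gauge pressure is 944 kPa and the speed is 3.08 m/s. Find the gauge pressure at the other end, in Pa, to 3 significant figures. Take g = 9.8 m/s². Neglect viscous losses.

By continuity, v₂ = v₁·A₁/A₂ = 3.08·(211/22.8) = 28.5 m/s.
Applying Bernoulli between the two ends and solving for P₂: P₂ = P₁ + ½ρ(v₁² − v₂²) − ρgΔh.
P₂ = 944000 + ½·1030·(3.08² − 28.5²) − 1030·9.8·(+17.7) = 944000 + (-414000) − (179000) = 351000 Pa.

P₂ ≈ 351000 Pa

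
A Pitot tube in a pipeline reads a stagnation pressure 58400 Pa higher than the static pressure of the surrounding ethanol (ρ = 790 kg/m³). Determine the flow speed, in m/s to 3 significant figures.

At the stagnation point the flow is brought to rest, so Bernoulli gives P_stag − P_static = ½ρv².
v = √(2ΔP/ρ) = √(2·58400/790) = 12.2 m/s.

v = 12.2 m/s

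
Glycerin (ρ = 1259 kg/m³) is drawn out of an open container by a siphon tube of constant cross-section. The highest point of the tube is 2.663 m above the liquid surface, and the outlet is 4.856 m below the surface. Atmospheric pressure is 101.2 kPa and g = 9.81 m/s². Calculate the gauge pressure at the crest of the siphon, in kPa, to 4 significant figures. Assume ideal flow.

-92.87 kPa

From the surface to the outlet (both open to atmosphere, surface at rest): v = √(2g·h_out) = √(2·9.81·4.856) = 9.761 m/s.
The bore is uniform, so the speed at the crest is the same v. Bernoulli surface→crest: P_atm = P_top + ½ρv² + ρg·h_top.
P_top = 101200 − ½·1259·9.761² − 1259·9.81·2.663 = 8334 Pa. So P_gauge = P_top − P_atm = -92870 Pa.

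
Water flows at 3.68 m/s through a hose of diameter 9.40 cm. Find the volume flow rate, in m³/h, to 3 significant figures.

Q = A·v = 0.00694 m² × 3.68 m/s = 0.0255 m³/s.
Converting: 0.0255 m³/s × 3600 = 91.9 m³/h.

Q ≈ 91.9 m³/h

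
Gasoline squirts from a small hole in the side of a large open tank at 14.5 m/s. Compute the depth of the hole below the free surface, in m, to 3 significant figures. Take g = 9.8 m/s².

h ≈ 10.7 m

Inverting v = √(2gh) gives h = v² / 2g.
h = 14.5²/(2·9.8) = 210/19.60 = 10.7 m.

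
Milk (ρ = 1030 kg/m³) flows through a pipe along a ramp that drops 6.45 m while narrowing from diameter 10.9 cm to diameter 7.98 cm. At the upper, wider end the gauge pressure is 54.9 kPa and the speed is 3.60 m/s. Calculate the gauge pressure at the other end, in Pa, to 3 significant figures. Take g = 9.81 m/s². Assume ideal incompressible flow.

Continuity gives A₁v₁ = A₂v₂, so v₂ = (93.3 cm²)/(50.0 cm²) × 3.60 m/s = 6.72 m/s.
Energy conservation along the streamline gives P₂ = P₁ − ½ρ(v₂² − v₁²) − ρg(h₂ − h₁).
P₂ = 54900 + ½·1030·(3.60² − 6.72²) − 1030·9.81·(−6.45) = 54900 + (-16600) − (-65200) = 104000 Pa.

104000 Pa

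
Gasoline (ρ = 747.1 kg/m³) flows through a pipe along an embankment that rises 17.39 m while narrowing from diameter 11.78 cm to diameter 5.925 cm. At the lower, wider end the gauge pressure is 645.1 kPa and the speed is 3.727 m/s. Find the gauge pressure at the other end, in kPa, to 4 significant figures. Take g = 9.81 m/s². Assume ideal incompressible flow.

By continuity, v₂ = v₁·A₁/A₂ = 3.727·(109.0/27.57) = 14.73 m/s.
Energy conservation along the streamline gives P₂ = P₁ − ½ρ(v₂² − v₁²) − ρg(h₂ − h₁).
P₂ = 645100 + ½·747.1·(3.727² − 14.73²) − 747.1·9.81·(+17.39) = 645100 + (-75890) − (127500) = 441800 Pa.

P₂ ≈ 441.8 kPa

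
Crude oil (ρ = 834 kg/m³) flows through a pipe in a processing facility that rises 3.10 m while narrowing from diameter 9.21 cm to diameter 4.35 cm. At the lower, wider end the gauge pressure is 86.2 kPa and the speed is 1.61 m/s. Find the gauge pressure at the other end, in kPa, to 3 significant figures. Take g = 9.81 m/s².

P₂ ≈ 40.2 kPa

Mass conservation (A₁v₁ = A₂v₂) gives v₂ = 1.61 × 66.6/14.9 = 7.22 m/s.
Energy conservation along the streamline gives P₂ = P₁ − ½ρ(v₂² − v₁²) − ρg(h₂ − h₁).
P₂ = 86200 + ½·834·(1.61² − 7.22²) − 834·9.81·(+3.10) = 86200 + (-20600) − (25400) = 40200 Pa.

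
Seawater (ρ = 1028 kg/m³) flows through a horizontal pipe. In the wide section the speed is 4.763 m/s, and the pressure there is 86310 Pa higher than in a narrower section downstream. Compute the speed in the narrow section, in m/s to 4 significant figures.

With h₁ = h₂, rearranging Bernoulli gives v₂ = √(v₁² + 2ΔP/ρ).
v₂ = √(4.763² + 2·86310/1028) = √(22.69 + 167.9) = 13.81 m/s.

v₂ ≈ 13.81 m/s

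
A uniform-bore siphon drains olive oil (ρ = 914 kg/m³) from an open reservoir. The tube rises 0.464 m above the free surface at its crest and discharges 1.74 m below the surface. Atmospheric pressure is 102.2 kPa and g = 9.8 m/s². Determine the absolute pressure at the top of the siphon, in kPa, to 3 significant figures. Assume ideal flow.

Bernoulli surface→outlet gives ½v² = g·h_out, so v = √(2·9.8·1.74) = 5.84 m/s.
Continuity keeps v the same throughout the tube; from surface to crest, P_atm + 0 = P_top + ½ρv² + ρg·h_top.
P_top = 102200 − ½·914·5.84² − 914·9.8·0.464 = 82500 Pa.

82.5 kPa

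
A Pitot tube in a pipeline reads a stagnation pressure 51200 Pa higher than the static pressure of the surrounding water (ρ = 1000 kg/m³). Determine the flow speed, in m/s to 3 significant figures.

v ≈ 10.1 m/s

Bernoulli between the free stream and the stagnation point: ½ρv² = P_stag − P_static.
v = √(2ΔP/ρ) = √(2·51200/1000) = 10.1 m/s.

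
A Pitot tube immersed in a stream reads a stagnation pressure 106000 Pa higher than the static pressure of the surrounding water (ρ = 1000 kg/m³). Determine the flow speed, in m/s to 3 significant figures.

v = 14.6 m/s

The dynamic pressure equals the rise in static pressure at the stagnation point: ΔP = ½ρv².
v = √(2ΔP/ρ) = √(2·106000/1000) = 14.6 m/s.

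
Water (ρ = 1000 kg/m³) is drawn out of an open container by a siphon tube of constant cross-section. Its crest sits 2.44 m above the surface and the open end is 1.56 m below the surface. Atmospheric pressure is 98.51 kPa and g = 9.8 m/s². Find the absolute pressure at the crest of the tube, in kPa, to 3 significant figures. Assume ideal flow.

P_top ≈ 59.3 kPa

From the surface to the outlet (both open to atmosphere, surface at rest): v = √(2g·h_out) = √(2·9.8·1.56) = 5.53 m/s.
Continuity keeps v the same throughout the tube; from surface to crest, P_atm + 0 = P_top + ½ρv² + ρg·h_top.
P_top = 98510 − ½·1000·5.53² − 1000·9.8·2.44 = 59300 Pa.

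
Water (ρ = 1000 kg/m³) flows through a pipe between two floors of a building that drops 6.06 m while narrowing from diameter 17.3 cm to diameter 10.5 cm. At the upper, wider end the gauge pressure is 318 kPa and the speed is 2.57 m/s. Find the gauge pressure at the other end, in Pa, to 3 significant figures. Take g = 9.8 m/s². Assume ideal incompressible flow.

The volume flow rate is constant, so v₂ = (A₁/A₂)v₁ = (235/86.6)·2.57 = 6.98 m/s.
Energy conservation along the streamline gives P₂ = P₁ − ½ρ(v₂² − v₁²) − ρg(h₂ − h₁).
P₂ = 318000 + ½·1000·(2.57² − 6.98²) − 1000·9.8·(−6.06) = 318000 + (-21000) − (-59400) = 356000 Pa.

P₂ ≈ 356000 Pa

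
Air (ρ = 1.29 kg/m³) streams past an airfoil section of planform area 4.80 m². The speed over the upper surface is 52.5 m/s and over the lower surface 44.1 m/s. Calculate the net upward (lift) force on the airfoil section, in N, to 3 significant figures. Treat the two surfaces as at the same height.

From P + ½ρv² = const at equal height, P_low − P_up = ½ρ(v_up² − v_low²).
ΔP = ½·1.29·(52.5² − 44.1²) = 523 Pa.
Lift = ΔP · A = 523 × 4.80 = 2510 N.

F ≈ 2510 N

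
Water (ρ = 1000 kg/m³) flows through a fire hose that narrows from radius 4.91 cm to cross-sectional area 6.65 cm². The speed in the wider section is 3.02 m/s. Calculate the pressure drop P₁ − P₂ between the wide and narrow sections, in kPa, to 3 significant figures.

587 kPa

Continuity gives A₁v₁ = A₂v₂, so v₂ = (75.7 cm²)/(6.65 cm²) × 3.02 m/s = 34.4 m/s.
The pipe is horizontal, so Bernoulli reduces to P₁ + ½ρv₁² = P₂ + ½ρv₂².
P₁ − P₂ = ½·1000·(34.4² − 3.02²) = ½·1000·1170 = 587000 Pa.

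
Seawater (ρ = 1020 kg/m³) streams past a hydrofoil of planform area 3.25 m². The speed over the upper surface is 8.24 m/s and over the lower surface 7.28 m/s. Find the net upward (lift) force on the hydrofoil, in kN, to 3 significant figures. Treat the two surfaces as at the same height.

From P + ½ρv² = const at equal height, P_low − P_up = ½ρ(v_up² − v_low²).
ΔP = ½·1020·(8.24² − 7.28²) = 7600 Pa.
Lift = ΔP · A = 7600 × 3.25 = 24700 N.

F ≈ 24.7 kN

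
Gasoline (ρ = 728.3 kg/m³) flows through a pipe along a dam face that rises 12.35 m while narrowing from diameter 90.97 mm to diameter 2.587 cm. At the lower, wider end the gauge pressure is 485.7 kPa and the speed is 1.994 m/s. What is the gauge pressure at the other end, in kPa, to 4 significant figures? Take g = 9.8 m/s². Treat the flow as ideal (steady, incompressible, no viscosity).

P₂ ≈ 177.6 kPa

By continuity, v₂ = v₁·A₁/A₂ = 1.994·(65.00/5.256) = 24.66 m/s.
Energy conservation along the streamline gives P₂ = P₁ − ½ρ(v₂² − v₁²) − ρg(h₂ − h₁).
P₂ = 485700 + ½·728.3·(1.994² − 24.66²) − 728.3·9.8·(+12.35) = 485700 + (-219900) − (88150) = 177600 Pa.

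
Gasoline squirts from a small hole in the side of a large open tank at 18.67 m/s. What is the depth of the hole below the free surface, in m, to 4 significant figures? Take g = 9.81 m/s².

Inverting v = √(2gh) gives h = v² / 2g.
h = 18.67²/(2·9.81) = 348.6/19.62 = 17.77 m.

h ≈ 17.77 m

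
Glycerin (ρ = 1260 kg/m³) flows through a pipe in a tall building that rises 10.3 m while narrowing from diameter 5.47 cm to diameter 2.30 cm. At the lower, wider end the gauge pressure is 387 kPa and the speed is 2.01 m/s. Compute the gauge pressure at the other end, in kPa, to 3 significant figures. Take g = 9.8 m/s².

Mass conservation (A₁v₁ = A₂v₂) gives v₂ = 2.01 × 23.5/4.15 = 11.4 m/s.
Energy conservation along the streamline gives P₂ = P₁ − ½ρ(v₂² − v₁²) − ρg(h₂ − h₁).
P₂ = 387000 + ½·1260·(2.01² − 11.4²) − 1260·9.8·(+10.3) = 387000 + (-78900) − (127000) = 181000 Pa.

P₂ ≈ 181 kPa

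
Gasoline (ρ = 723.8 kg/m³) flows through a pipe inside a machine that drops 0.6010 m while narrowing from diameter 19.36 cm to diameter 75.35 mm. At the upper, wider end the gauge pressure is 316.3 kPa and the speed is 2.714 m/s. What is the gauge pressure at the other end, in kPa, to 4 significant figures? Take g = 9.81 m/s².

207.1 kPa

The volume flow rate is constant, so v₂ = (A₁/A₂)v₁ = (294.4/44.59)·2.714 = 17.92 m/s.
Energy conservation along the streamline gives P₂ = P₁ − ½ρ(v₂² − v₁²) − ρg(h₂ − h₁).
P₂ = 316300 + ½·723.8·(2.714² − 17.92²) − 723.8·9.81·(−0.6010) = 316300 + (-113500) − (-4267) = 207100 Pa.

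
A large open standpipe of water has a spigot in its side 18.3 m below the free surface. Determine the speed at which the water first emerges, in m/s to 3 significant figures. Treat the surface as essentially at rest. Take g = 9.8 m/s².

Bernoulli from surface to hole (P equal, v_surface ≈ 0): v = √(2gh) = √(2×9.8×18.3) = 18.9 m/s.

18.9 m/s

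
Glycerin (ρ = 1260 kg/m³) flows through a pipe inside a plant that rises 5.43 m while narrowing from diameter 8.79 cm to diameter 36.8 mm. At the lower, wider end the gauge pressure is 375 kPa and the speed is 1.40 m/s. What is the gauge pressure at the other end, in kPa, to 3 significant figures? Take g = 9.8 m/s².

P₂ ≈ 269 kPa

Mass conservation (A₁v₁ = A₂v₂) gives v₂ = 1.40 × 60.7/10.6 = 7.99 m/s.
Energy conservation along the streamline gives P₂ = P₁ − ½ρ(v₂² − v₁²) − ρg(h₂ − h₁).
P₂ = 375000 + ½·1260·(1.40² − 7.99²) − 1260·9.8·(+5.43) = 375000 + (-39000) − (67000) = 269000 Pa.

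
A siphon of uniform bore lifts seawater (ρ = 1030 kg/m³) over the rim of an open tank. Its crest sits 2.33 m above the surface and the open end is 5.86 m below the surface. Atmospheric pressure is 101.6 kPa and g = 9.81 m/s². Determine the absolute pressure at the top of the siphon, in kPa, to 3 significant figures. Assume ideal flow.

18.8 kPa

From the surface to the outlet (both open to atmosphere, surface at rest): v = √(2g·h_out) = √(2·9.81·5.86) = 10.7 m/s.
The bore is uniform, so the speed at the crest is the same v. Bernoulli surface→crest: P_atm = P_top + ½ρv² + ρg·h_top.
P_top = 101600 − ½·1030·10.7² − 1030·9.81·2.33 = 18800 Pa.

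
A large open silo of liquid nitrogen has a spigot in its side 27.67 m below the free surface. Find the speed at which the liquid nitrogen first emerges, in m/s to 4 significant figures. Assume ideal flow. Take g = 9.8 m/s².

v ≈ 23.29 m/s

With the surface at rest and both surface and jet at atmospheric pressure, Bernoulli gives ρg h = ½ρv², so v = √(2gh) = √(2·9.8·27.67) = 23.29 m/s.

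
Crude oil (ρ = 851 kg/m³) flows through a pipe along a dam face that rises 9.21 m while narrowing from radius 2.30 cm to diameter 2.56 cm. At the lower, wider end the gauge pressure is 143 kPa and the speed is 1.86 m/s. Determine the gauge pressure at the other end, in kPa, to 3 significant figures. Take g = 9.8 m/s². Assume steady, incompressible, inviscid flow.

52.3 kPa

The volume flow rate is constant, so v₂ = (A₁/A₂)v₁ = (16.6/5.15)·1.86 = 6.01 m/s.
Bernoulli: P₁ + ½ρv₁² + ρg h₁ = P₂ + ½ρv₂² + ρg h₂, so P₂ = P₁ + ½ρ(v₁² − v₂²) − ρg(h₂ − h₁).
P₂ = 143000 + ½·851·(1.86² − 6.01²) − 851·9.8·(+9.21) = 143000 + (-13900) − (76800) = 52300 Pa.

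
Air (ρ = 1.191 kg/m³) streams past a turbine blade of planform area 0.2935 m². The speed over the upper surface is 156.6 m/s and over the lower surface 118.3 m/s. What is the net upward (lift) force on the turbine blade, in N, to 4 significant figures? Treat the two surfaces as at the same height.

From P + ½ρv² = const at equal height, P_low − P_up = ½ρ(v_up² − v_low²).
ΔP = ½·1.191·(156.6² − 118.3²) = 6270 Pa.
Lift = ΔP · A = 6270 × 0.2935 = 1840 N.

F = 1840 N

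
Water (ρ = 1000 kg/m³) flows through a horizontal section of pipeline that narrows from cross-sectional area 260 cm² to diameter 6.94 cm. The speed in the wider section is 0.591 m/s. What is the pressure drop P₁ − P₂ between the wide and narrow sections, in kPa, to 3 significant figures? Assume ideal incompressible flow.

By continuity, v₂ = v₁·A₁/A₂ = 0.591·(260/37.8) = 4.06 m/s.
Along the horizontal streamline, P + ½ρv² is constant.
P₁ − P₂ = ½·1000·(4.06² − 0.591²) = ½·1000·16.2 = 8080 Pa.

ΔP ≈ 8.08 kPa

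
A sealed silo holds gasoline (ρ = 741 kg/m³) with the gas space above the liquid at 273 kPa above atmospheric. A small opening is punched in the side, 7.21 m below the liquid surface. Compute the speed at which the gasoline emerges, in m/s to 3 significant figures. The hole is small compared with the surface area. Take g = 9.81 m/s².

Take point 1 at the surface (v₁ ≈ 0) and point 2 at the hole (at atmospheric pressure). Bernoulli: P₁ + ρg h = P_atm + ½ρv₂².
With P₁ − P_atm = 273000 Pa, v₂ = √(2gh + 2ΔP/ρ) = √(2·9.81·7.21 + 2·273000/741) = 29.6 m/s.

v ≈ 29.6 m/s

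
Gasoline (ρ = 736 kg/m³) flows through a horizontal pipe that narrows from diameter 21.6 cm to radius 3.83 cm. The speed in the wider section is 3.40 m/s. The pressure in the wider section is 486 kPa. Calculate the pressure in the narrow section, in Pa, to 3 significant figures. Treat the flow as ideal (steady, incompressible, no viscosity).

Mass conservation (A₁v₁ = A₂v₂) gives v₂ = 3.40 × 366/46.1 = 27.0 m/s.
Along the horizontal streamline, P + ½ρv² is constant.
P₂ = P₁ − ½ρ(v₂² − v₁²) = 486000 − ½·736·(27.0² − 3.40²) = 486000 − 265000 = 221000 Pa.

P₂ ≈ 221000 Pa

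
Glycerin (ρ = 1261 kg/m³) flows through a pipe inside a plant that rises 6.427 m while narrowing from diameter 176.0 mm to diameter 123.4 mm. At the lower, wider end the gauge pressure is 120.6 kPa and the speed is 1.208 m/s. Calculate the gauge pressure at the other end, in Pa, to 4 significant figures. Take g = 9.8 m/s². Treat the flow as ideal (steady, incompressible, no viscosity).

38290 Pa

The volume flow rate is constant, so v₂ = (A₁/A₂)v₁ = (243.3/119.6)·1.208 = 2.457 m/s.
Energy conservation along the streamline gives P₂ = P₁ − ½ρ(v₂² − v₁²) − ρg(h₂ − h₁).
P₂ = 120600 + ½·1261·(1.208² − 2.457²) − 1261·9.8·(+6.427) = 120600 + (-2887) − (79420) = 38290 Pa.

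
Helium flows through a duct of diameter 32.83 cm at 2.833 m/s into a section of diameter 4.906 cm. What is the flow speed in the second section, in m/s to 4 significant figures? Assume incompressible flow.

126.9 m/s

The volume flow rate is constant, so v₂ = (A₁/A₂)v₁ = (846.5/18.90)·2.833 = 126.9 m/s.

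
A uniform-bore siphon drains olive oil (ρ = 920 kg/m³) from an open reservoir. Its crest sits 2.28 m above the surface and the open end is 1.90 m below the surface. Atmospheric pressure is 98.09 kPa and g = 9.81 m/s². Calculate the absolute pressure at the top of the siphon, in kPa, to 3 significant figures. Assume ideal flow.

From the surface to the outlet (both open to atmosphere, surface at rest): v = √(2g·h_out) = √(2·9.81·1.90) = 6.11 m/s.
Continuity keeps v the same throughout the tube; from surface to crest, P_atm + 0 = P_top + ½ρv² + ρg·h_top.
P_top = 98090 − ½·920·6.11² − 920·9.81·2.28 = 60400 Pa.

P_top ≈ 60.4 kPa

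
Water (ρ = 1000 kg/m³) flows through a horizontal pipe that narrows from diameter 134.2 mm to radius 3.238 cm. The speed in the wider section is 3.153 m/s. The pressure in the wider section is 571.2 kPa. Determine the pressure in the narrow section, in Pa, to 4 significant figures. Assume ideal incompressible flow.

484500 Pa

Mass conservation (A₁v₁ = A₂v₂) gives v₂ = 3.153 × 141.4/32.94 = 13.54 m/s.
Bernoulli (h₁ = h₂): P₁ − P₂ = ½ρ(v₂² − v₁²).
P₂ = P₁ − ½ρ(v₂² − v₁²) = 571200 − ½·1000·(13.54² − 3.153²) = 571200 − 86690 = 484500 Pa.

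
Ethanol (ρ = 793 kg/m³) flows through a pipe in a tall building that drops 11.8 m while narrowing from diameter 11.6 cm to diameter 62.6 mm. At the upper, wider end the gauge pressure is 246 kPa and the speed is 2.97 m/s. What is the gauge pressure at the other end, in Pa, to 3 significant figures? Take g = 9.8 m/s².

Continuity gives A₁v₁ = A₂v₂, so v₂ = (106 cm²)/(30.8 cm²) × 2.97 m/s = 10.2 m/s.
Bernoulli: P₁ + ½ρv₁² + ρg h₁ = P₂ + ½ρv₂² + ρg h₂, so P₂ = P₁ + ½ρ(v₁² − v₂²) − ρg(h₂ − h₁).
P₂ = 246000 + ½·793·(2.97² − 10.2²) − 793·9.8·(−11.8) = 246000 + (-37700) − (-91700) = 300000 Pa.

P₂ ≈ 300000 Pa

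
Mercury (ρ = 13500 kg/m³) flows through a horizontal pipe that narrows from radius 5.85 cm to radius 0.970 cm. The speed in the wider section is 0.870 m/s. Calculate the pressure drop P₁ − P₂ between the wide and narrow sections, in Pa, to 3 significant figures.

6750000 Pa

Continuity gives A₁v₁ = A₂v₂, so v₂ = (108 cm²)/(2.96 cm²) × 0.870 m/s = 31.6 m/s.
Along the horizontal streamline, P + ½ρv² is constant.
P₁ − P₂ = ½·13500·(31.6² − 0.870²) = ½·13500·1000 = 6750000 Pa.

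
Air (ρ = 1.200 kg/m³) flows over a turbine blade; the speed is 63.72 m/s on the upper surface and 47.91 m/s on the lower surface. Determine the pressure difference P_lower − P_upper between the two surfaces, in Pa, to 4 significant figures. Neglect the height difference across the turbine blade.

The pressure is lower where the speed is higher: ΔP = ½ρ(v_up² − v_low²).
ΔP = ½·1.200·(63.72² − 47.91²) = 1059 Pa.

ΔP ≈ 1059 Pa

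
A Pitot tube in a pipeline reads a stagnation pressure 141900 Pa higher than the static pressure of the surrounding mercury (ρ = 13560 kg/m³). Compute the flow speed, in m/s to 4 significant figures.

At the stagnation point the flow is brought to rest, so Bernoulli gives P_stag − P_static = ½ρv².
v = √(2ΔP/ρ) = √(2·141900/13560) = 4.575 m/s.

4.575 m/s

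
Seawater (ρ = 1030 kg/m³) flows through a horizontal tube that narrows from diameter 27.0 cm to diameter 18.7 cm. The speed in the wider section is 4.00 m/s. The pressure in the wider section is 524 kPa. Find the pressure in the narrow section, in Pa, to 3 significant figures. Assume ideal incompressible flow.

Mass conservation (A₁v₁ = A₂v₂) gives v₂ = 4.00 × 573/275 = 8.34 m/s.
Along the horizontal streamline, P + ½ρv² is constant.
P₂ = P₁ − ½ρ(v₂² − v₁²) = 524000 − ½·1030·(8.34² − 4.00²) = 524000 − 27600 = 496000 Pa.

P₂ = 496000 Pa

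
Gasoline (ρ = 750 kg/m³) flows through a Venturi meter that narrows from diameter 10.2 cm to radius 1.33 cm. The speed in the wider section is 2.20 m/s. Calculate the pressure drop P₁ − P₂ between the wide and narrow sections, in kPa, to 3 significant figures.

ΔP ≈ 391 kPa

By continuity, v₂ = v₁·A₁/A₂ = 2.20·(81.7/5.56) = 32.3 m/s.
Along the horizontal streamline, P + ½ρv² is constant.
P₁ − P₂ = ½·750·(32.3² − 2.20²) = ½·750·1040 = 391000 Pa.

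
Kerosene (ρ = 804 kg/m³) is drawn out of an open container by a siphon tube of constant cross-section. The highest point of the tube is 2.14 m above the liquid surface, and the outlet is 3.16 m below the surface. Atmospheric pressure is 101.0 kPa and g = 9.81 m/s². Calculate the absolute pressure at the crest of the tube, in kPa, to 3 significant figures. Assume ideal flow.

59.2 kPa

Bernoulli surface→outlet gives ½v² = g·h_out, so v = √(2·9.81·3.16) = 7.87 m/s.
The bore is uniform, so the speed at the crest is the same v. Bernoulli surface→crest: P_atm = P_top + ½ρv² + ρg·h_top.
P_top = 101000 − ½·804·7.87² − 804·9.81·2.14 = 59200 Pa.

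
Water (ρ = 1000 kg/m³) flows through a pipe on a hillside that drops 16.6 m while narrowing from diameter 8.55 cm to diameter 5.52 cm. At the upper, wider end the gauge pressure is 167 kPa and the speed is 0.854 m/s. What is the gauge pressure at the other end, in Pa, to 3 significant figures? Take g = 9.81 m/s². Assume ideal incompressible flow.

328000 Pa

By continuity, v₂ = v₁·A₁/A₂ = 0.854·(57.4/23.9) = 2.05 m/s.
Energy conservation along the streamline gives P₂ = P₁ − ½ρ(v₂² − v₁²) − ρg(h₂ − h₁).
P₂ = 167000 + ½·1000·(0.854² − 2.05²) − 1000·9.81·(−16.6) = 167000 + (-1730) − (-163000) = 328000 Pa.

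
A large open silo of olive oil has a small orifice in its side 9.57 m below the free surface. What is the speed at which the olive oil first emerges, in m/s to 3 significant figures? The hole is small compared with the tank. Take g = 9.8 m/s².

v ≈ 13.7 m/s

Bernoulli from surface to hole (P equal, v_surface ≈ 0): v = √(2gh) = √(2×9.8×9.57) = 13.7 m/s.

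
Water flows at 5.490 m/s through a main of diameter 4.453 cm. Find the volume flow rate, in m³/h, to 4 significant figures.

30.78 m³/h

Q = A·v = 0.001557 m² × 5.490 m/s = 0.008550 m³/s.
Converting: 0.008550 m³/s × 3600 = 30.78 m³/h.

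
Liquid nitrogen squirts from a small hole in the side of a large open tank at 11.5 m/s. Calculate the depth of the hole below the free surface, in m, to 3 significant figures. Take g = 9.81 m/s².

Torricelli: v = √(2gh), so h = v²/(2g).
h = 11.5²/(2·9.81) = 132/19.62 = 6.74 m.

h ≈ 6.74 m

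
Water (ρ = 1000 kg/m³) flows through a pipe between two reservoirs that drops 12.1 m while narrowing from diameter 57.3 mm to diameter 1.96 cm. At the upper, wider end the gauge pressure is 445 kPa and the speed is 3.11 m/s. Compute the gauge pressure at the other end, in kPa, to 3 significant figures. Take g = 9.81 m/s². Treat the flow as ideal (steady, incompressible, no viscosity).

The volume flow rate is constant, so v₂ = (A₁/A₂)v₁ = (25.8/3.02)·3.11 = 26.6 m/s.
Energy conservation along the streamline gives P₂ = P₁ − ½ρ(v₂² − v₁²) − ρg(h₂ − h₁).
P₂ = 445000 + ½·1000·(3.11² − 26.6²) − 1000·9.81·(−12.1) = 445000 + (-348000) − (-119000) = 215000 Pa.

P₂ ≈ 215 kPa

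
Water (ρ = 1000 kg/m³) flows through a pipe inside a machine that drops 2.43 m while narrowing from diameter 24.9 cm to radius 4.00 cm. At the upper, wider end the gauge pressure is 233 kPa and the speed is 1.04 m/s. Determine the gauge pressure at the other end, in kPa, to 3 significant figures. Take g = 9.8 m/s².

P₂ ≈ 207 kPa

Continuity gives A₁v₁ = A₂v₂, so v₂ = (487 cm²)/(50.3 cm²) × 1.04 m/s = 10.1 m/s.
Energy conservation along the streamline gives P₂ = P₁ − ½ρ(v₂² − v₁²) − ρg(h₂ − h₁).
P₂ = 233000 + ½·1000·(1.04² − 10.1²) − 1000·9.8·(−2.43) = 233000 + (-50200) − (-23800) = 207000 Pa.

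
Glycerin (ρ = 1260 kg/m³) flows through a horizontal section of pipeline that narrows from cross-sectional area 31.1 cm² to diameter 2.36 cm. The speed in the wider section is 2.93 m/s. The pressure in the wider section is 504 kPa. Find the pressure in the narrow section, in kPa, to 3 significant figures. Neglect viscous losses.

Continuity gives A₁v₁ = A₂v₂, so v₂ = (31.1 cm²)/(4.37 cm²) × 2.93 m/s = 20.8 m/s.
The pipe is horizontal, so Bernoulli reduces to P₁ + ½ρv₁² = P₂ + ½ρv₂².
P₂ = P₁ − ½ρ(v₂² − v₁²) = 504000 − ½·1260·(20.8² − 2.93²) = 504000 − 268000 = 236000 Pa.

236 kPa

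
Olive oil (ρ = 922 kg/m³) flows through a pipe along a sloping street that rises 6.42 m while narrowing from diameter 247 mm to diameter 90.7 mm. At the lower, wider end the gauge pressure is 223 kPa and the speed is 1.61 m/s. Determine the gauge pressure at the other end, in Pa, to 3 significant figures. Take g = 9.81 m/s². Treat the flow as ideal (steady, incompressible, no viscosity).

100000 Pa

Continuity gives A₁v₁ = A₂v₂, so v₂ = (479 cm²)/(64.6 cm²) × 1.61 m/s = 11.9 m/s.
Bernoulli: P₁ + ½ρv₁² + ρg h₁ = P₂ + ½ρv₂² + ρg h₂, so P₂ = P₁ + ½ρ(v₁² − v₂²) − ρg(h₂ − h₁).
P₂ = 223000 + ½·922·(1.61² − 11.9²) − 922·9.81·(+6.42) = 223000 + (-64500) − (58100) = 100000 Pa.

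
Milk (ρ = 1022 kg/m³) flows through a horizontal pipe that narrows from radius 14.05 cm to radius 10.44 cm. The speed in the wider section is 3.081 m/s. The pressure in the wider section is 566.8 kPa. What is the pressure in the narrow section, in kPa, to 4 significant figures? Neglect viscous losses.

By continuity, v₂ = v₁·A₁/A₂ = 3.081·(620.2/342.4) = 5.580 m/s.
Bernoulli (h₁ = h₂): P₁ − P₂ = ½ρ(v₂² − v₁²).
P₂ = P₁ − ½ρ(v₂² − v₁²) = 566800 − ½·1022·(5.580² − 3.081²) = 566800 − 11060 = 555700 Pa.

P₂ ≈ 555.7 kPa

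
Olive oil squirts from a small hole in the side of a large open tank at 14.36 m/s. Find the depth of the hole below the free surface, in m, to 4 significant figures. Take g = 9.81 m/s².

h ≈ 10.51 m

Inverting v = √(2gh) gives h = v² / 2g.
h = 14.36²/(2·9.81) = 206.2/19.62 = 10.51 m.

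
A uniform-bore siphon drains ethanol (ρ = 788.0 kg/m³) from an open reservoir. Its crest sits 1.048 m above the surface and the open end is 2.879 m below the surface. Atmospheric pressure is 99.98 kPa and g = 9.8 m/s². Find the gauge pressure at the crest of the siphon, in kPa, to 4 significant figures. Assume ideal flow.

Bernoulli surface→outlet gives ½v² = g·h_out, so v = √(2·9.8·2.879) = 7.512 m/s.
The bore is uniform, so the speed at the crest is the same v. Bernoulli surface→crest: P_atm = P_top + ½ρv² + ρg·h_top.
P_top = 99980 − ½·788.0·7.512² − 788.0·9.8·1.048 = 69650 Pa. So P_gauge = P_top − P_atm = -30330 Pa.

-30.33 kPa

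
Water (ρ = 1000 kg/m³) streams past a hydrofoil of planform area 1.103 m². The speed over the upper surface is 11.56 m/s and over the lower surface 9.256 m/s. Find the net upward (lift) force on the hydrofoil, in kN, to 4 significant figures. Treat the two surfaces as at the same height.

From P + ½ρv² = const at equal height, P_low − P_up = ½ρ(v_up² − v_low²).
ΔP = ½·1000·(11.56² − 9.256²) = 23980 Pa.
Lift = ΔP · A = 23980 × 1.103 = 26450 N.

F = 26.45 kN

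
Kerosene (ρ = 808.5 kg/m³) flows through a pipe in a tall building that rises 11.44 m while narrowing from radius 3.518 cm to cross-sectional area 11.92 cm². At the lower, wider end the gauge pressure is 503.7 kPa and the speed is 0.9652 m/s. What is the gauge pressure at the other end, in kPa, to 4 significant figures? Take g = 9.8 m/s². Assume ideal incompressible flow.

Continuity gives A₁v₁ = A₂v₂, so v₂ = (38.88 cm²)/(11.92 cm²) × 0.9652 m/s = 3.148 m/s.
Bernoulli: P₁ + ½ρv₁² + ρg h₁ = P₂ + ½ρv₂² + ρg h₂, so P₂ = P₁ + ½ρ(v₁² − v₂²) − ρg(h₂ − h₁).
P₂ = 503700 + ½·808.5·(0.9652² − 3.148²) − 808.5·9.8·(+11.44) = 503700 + (-3630) − (90640) = 409400 Pa.

P₂ ≈ 409.4 kPa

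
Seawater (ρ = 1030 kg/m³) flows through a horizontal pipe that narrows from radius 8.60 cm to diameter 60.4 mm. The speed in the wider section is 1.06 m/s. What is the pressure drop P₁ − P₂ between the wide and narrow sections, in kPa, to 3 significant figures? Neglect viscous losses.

ΔP = 37.5 kPa

Continuity gives A₁v₁ = A₂v₂, so v₂ = (232 cm²)/(28.7 cm²) × 1.06 m/s = 8.60 m/s.
With no height change, Bernoulli's equation is P₁ + ½ρv₁² = P₂ + ½ρv₂².
P₁ − P₂ = ½·1030·(8.60² − 1.06²) = ½·1030·72.8 = 37500 Pa.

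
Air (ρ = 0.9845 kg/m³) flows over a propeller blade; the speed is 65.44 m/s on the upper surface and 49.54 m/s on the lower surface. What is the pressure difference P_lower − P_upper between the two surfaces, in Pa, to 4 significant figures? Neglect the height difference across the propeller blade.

899.9 Pa

With negligible Δh, P + ½ρv² is constant, so P_low − P_up = ½ρ(v_up² − v_low²).
ΔP = ½·0.9845·(65.44² − 49.54²) = 899.9 Pa.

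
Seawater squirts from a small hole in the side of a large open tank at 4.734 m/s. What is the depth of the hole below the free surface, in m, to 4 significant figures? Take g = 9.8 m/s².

1.143 m

Inverting v = √(2gh) gives h = v² / 2g.
h = 4.734²/(2·9.8) = 22.41/19.60 = 1.143 m.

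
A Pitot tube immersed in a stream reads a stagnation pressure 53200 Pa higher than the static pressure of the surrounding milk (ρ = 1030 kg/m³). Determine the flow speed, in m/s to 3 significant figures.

Bernoulli between the free stream and the stagnation point: ½ρv² = P_stag − P_static.
v = √(2ΔP/ρ) = √(2·53200/1030) = 10.2 m/s.

10.2 m/s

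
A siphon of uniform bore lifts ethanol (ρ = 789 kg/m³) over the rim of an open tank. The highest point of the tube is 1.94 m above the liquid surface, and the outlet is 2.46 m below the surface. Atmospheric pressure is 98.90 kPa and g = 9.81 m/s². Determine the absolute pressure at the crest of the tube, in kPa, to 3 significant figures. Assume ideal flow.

P_top = 64.8 kPa

From the surface to the outlet (both open to atmosphere, surface at rest): v = √(2g·h_out) = √(2·9.81·2.46) = 6.95 m/s.
Continuity keeps v the same throughout the tube; from surface to crest, P_atm + 0 = P_top + ½ρv² + ρg·h_top.
P_top = 98900 − ½·789·6.95² − 789·9.81·1.94 = 64800 Pa.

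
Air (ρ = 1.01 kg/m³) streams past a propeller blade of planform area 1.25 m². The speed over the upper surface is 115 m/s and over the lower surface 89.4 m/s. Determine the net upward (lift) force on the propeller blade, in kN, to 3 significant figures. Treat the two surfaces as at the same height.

From P + ½ρv² = const at equal height, P_low − P_up = ½ρ(v_up² − v_low²).
ΔP = ½·1.01·(115² − 89.4²) = 2640 Pa.
Lift = ΔP · A = 2640 × 1.25 = 3300 N.

F = 3.30 kN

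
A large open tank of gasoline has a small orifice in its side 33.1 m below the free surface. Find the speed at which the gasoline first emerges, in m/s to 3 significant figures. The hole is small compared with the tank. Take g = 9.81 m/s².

Torricelli's result v = √(2gh) gives v = √(2·9.81·33.1) = 25.5 m/s.

v ≈ 25.5 m/s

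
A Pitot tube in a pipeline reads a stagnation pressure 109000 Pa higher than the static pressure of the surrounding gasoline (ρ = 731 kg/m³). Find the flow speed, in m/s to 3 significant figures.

At the stagnation point the flow is brought to rest, so Bernoulli gives P_stag − P_static = ½ρv².
v = √(2ΔP/ρ) = √(2·109000/731) = 17.3 m/s.

v ≈ 17.3 m/s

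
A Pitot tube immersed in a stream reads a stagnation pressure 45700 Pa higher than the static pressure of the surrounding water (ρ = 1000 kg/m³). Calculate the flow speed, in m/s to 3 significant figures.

v ≈ 9.56 m/s

Bernoulli between the free stream and the stagnation point: ½ρv² = P_stag − P_static.
v = √(2ΔP/ρ) = √(2·45700/1000) = 9.56 m/s.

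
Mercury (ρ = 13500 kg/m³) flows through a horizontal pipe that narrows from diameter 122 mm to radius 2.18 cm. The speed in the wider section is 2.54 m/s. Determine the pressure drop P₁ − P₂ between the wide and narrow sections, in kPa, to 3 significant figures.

ΔP = 2630 kPa

By continuity, v₂ = v₁·A₁/A₂ = 2.54·(117/14.9) = 19.9 m/s.
The pipe is horizontal, so Bernoulli reduces to P₁ + ½ρv₁² = P₂ + ½ρv₂².
P₁ − P₂ = ½·13500·(19.9² − 2.54²) = ½·13500·389 = 2630000 Pa.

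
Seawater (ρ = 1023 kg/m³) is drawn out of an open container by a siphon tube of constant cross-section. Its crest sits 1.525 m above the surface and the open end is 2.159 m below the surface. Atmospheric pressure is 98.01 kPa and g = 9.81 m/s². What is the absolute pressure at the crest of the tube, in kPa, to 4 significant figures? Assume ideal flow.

From the surface to the outlet (both open to atmosphere, surface at rest): v = √(2g·h_out) = √(2·9.81·2.159) = 6.508 m/s.
The bore is uniform, so the speed at the crest is the same v. Bernoulli surface→crest: P_atm = P_top + ½ρv² + ρg·h_top.
P_top = 98010 − ½·1023·6.508² − 1023·9.81·1.525 = 61040 Pa.

61.04 kPa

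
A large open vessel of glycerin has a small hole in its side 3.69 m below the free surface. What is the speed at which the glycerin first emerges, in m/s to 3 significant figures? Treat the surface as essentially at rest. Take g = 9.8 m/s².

Bernoulli from surface to hole (P equal, v_surface ≈ 0): v = √(2gh) = √(2×9.8×3.69) = 8.50 m/s.

v = 8.50 m/s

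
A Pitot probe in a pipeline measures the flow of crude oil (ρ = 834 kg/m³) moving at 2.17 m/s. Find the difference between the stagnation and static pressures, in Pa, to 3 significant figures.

The dynamic pressure equals the rise in static pressure at the stagnation point: ΔP = ½ρv².
ΔP = ½·834·2.17² = 1960 Pa.

ΔP = 1960 Pa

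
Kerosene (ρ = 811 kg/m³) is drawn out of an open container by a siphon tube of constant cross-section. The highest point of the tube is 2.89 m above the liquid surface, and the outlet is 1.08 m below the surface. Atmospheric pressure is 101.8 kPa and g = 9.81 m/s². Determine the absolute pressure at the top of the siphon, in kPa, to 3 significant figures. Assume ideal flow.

P_top ≈ 70.2 kPa

From the surface to the outlet (both open to atmosphere, surface at rest): v = √(2g·h_out) = √(2·9.81·1.08) = 4.60 m/s.
The bore is uniform, so the speed at the crest is the same v. Bernoulli surface→crest: P_atm = P_top + ½ρv² + ρg·h_top.
P_top = 101800 − ½·811·4.60² − 811·9.81·2.89 = 70200 Pa.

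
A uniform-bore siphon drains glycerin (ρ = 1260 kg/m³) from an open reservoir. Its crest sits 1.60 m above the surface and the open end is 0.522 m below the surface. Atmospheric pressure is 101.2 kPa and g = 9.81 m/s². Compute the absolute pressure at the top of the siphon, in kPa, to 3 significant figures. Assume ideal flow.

The outlet speed comes from Torricelli: v = √(2g·0.522) = 3.20 m/s.
The bore is uniform, so the speed at the crest is the same v. Bernoulli surface→crest: P_atm = P_top + ½ρv² + ρg·h_top.
P_top = 101200 − ½·1260·3.20² − 1260·9.81·1.60 = 75000 Pa.

P_top ≈ 75.0 kPa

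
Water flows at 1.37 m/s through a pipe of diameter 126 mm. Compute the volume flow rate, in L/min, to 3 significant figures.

Q = A·v = 0.0125 m² × 1.37 m/s = 0.0171 m³/s.
Converting: 0.0171 m³/s × 60000 = 1020 L/min.

Q ≈ 1020 L/min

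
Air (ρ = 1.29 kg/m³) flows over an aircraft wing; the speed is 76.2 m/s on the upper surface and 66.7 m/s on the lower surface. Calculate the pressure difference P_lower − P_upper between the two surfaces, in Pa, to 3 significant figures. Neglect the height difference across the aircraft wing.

ΔP ≈ 876 Pa

Bernoulli (same height): P_lower − P_upper = ½ρ(v_upper² − v_lower²).
ΔP = ½·1.29·(76.2² − 66.7²) = 876 Pa.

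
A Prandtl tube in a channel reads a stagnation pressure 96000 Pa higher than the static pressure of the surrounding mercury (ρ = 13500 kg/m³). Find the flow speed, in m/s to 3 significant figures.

3.77 m/s

At the stagnation point the flow is brought to rest, so Bernoulli gives P_stag − P_static = ½ρv².
v = √(2ΔP/ρ) = √(2·96000/13500) = 3.77 m/s.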